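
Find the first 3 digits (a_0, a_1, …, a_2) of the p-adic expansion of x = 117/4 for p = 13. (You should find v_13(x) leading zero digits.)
(a_0, …, a_2) = (0, 12, 9)

v_13(117/4) = 1, so a_0 = ... = a_0 = 0. Factor out: x = 13^1 · u with u = 9/4 a unit in ℤ_13. Expand u iteratively via a_{v+i} = u_i mod 13, u_{i+1} = (u_i − a_{v+i})/13:
  u_0 = 9/4;  a_1 = 12;  u_1 = (u_0 − 12)/13 = -3/4
  u_1 = -3/4;  a_2 = 9;  u_2 = (u_1 − 9)/13 = -3/4
Digits: (0, 12, 9).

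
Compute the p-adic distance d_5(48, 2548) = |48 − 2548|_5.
d_5(48, 2548) = 1/625

Step 1 — x − y = 48 − 2548 = -2500. Step 2 — v_5(-2500) = 4 (factor: -2500 = −(5^4 · 4); the sign does not affect v_p). Step 3 — |x − y|_5 = 5^{-4} = 1/625.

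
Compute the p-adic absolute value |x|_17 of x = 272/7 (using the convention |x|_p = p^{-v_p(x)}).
|272/7|_17 = 1/17

Step 1 — compute v_17(x) by factoring powers of 17 out of the numerator and denominator: v_17(272/7) = 1. Step 2 — apply |x|_p = p^{-v_p(x)} = 17^{-1} = 1/17.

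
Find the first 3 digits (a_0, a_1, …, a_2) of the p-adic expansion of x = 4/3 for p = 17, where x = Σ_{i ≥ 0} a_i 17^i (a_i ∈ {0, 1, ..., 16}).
(a_0, …, a_2) = (7, 11, 5)

v_17(4/3) = 0 (numerator and denominator both coprime to 17), so x ∈ ℤ_17^×. Compute digits iteratively via a_i = x_i mod 17, x_{i+1} = (x_i − a_i)/17, with x_0 = x:
  x_0 = 4/3;  a_0 = 7;  x_1 = (x_0 − 7)/17 = -1/3
  x_1 = -1/3;  a_1 = 11;  x_2 = (x_1 − 11)/17 = -2/3
  x_2 = -2/3;  a_2 = 5;  x_3 = (x_2 − 5)/17 = -1/3
Digits: (7, 11, 5).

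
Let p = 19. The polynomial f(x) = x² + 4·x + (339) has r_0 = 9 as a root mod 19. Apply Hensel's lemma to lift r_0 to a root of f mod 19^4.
r_3 = 4550 (mod 130321)

Hensel: r_{i+1} = r_i − f(r_i)·(f′(r_i))^{-1} mod 19^{i+2}, f′(x) = 2x + 4. Iterate:
  r_0 = 9 (mod 19)
  r_1 = 218 (mod 361)
  r_2 = 4550 (mod 6859)
  r_3 = 4550 (mod 130321)
Final: r = 4550 satisfies f(r) ≡ 0 mod 19^4.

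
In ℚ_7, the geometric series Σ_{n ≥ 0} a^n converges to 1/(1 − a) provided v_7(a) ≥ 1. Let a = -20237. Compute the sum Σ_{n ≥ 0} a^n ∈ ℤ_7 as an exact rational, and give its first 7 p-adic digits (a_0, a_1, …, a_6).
Σ a^n = 1/(1 − a) = 1/20238;  first 7 digits = (1, 0, 0, 4, 5, 5, 1)

v_7(a) = 3 ≥ 1, so the series converges in ℤ_7 to 1/(1 − a) = 1/(1 − (-20237)) = 1/20238. Expand this rational in ℤ_7: compute digits iteratively via d_i = x_i mod 7, x_{i+1} = (x_i − d_i)/7. The first 7 digits are (1, 0, 0, 4, 5, 5, 1).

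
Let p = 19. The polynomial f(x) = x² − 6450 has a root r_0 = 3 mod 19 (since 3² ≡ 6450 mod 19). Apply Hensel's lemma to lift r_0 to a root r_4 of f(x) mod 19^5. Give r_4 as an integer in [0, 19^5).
r_4 = 2438007 (mod 2476099)

Hensel's recurrence: r_{i+1} = r_i − f(r_i)·(f′(r_i))^{-1} mod 19^{i+2}, with f′(x) = 2x. Iterate:
  r_0 = 3 (mod 19)
  r_1 = 174 (mod 361)
  r_2 = 3062 (mod 6859)
  r_3 = 92229 (mod 130321)
  r_4 = 2438007 (mod 2476099)
Final: r_4 = 2438007, and one checks f(r_4) ≡ 0 mod 19^5.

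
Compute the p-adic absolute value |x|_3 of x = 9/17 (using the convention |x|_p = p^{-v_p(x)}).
|9/17|_3 = 1/9

Step 1 — compute v_3(x) by factoring powers of 3 out of the numerator and denominator: v_3(9/17) = 2. Step 2 — apply |x|_p = p^{-v_p(x)} = 3^{-2} = 1/9.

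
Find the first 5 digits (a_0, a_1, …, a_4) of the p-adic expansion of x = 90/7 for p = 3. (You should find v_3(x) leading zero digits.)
(a_0, …, a_4) = (0, 0, 1, 1, 1)

v_3(90/7) = 2, so a_0 = ... = a_1 = 0. Factor out: x = 3^2 · u with u = 10/7 a unit in ℤ_3. Expand u iteratively via a_{v+i} = u_i mod 3, u_{i+1} = (u_i − a_{v+i})/3:
  u_0 = 10/7;  a_2 = 1;  u_1 = (u_0 − 1)/3 = 1/7
  u_1 = 1/7;  a_3 = 1;  u_2 = (u_1 − 1)/3 = -2/7
  u_2 = -2/7;  a_4 = 1;  u_3 = (u_2 − 1)/3 = -3/7
Digits: (0, 0, 1, 1, 1).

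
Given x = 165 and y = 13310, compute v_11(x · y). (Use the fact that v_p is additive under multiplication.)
v_11(2196150) = 4

v_p(x) = 1 (factor: 165 = 11^1 · 15); v_p(y) = 3 (factor: 13310 = 11^3 · 10). Additivity: v_p(xy) = v_p(x) + v_p(y) = 1 + 3 = 4. (Direct check: xy = 2196150 = 11^4 · (150).)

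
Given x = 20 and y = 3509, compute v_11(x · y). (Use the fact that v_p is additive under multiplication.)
v_11(70180) = 2

v_p(x) = 0 (factor: 20 = 11^0 · 20); v_p(y) = 2 (factor: 3509 = 11^2 · 29). Additivity: v_p(xy) = v_p(x) + v_p(y) = 0 + 2 = 2. (Direct check: xy = 70180 = 11^2 · (580).)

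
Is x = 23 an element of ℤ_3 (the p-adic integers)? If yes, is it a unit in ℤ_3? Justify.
x ∈ ℤ_3^× (unit); v_3(x) = 0

ℤ_3 = {x ∈ ℚ_3 : v_3(x) ≥ 0} and ℤ_3^× = {x ∈ ℤ_3 : v_3(x) = 0}. Here v_3(23) = v_3(num) − v_3(den) = 0; compare against these criteria.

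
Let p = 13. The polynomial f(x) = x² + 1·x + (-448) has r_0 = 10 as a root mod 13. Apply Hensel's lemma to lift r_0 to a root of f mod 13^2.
r_1 = 10 (mod 169)

Hensel: r_{i+1} = r_i − f(r_i)·(f′(r_i))^{-1} mod 13^{i+2}, f′(x) = 2x + 1. Iterate:
  r_0 = 10 (mod 13)
  r_1 = 10 (mod 169)
Final: r = 10 satisfies f(r) ≡ 0 mod 13^2.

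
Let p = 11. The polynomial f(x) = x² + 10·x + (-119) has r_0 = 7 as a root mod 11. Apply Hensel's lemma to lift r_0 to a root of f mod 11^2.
r_1 = 7 (mod 121)

Hensel: r_{i+1} = r_i − f(r_i)·(f′(r_i))^{-1} mod 11^{i+2}, f′(x) = 2x + 10. Iterate:
  r_0 = 7 (mod 11)
  r_1 = 7 (mod 121)
Final: r = 7 satisfies f(r) ≡ 0 mod 11^2.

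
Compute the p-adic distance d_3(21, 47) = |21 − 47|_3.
d_3(21, 47) = 1

Step 1 — x − y = 21 − 47 = -26. Step 2 — v_3(-26) = 0 (factor: -26 = −(3^0 · 26); the sign does not affect v_p). Step 3 — |x − y|_3 = 3^{0} = 1.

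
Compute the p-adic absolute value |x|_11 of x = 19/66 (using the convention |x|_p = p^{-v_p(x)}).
|19/66|_11 = 11

Step 1 — compute v_11(x) by factoring powers of 11 out of the numerator and denominator: v_11(19/66) = -1. Step 2 — apply |x|_p = p^{-v_p(x)} = 11^{1} = 11.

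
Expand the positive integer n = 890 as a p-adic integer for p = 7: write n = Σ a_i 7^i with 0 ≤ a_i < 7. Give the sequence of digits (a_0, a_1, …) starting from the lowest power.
(a_0, a_1, …) = (1, 1, 4, 2)

Repeated division by 7 gives the digits low-to-high: 890 = 1 + 1·7^1 + 4·7^2 + 2·7^3. Digit sequence: (1, 1, 4, 2).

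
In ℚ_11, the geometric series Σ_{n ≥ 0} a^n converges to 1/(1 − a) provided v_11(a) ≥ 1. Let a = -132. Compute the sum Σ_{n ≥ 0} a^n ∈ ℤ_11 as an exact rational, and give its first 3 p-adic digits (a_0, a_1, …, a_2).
Σ a^n = 1/(1 − a) = 1/133;  first 3 digits = (1, 10, 10)

v_11(a) = 1 ≥ 1, so the series converges in ℤ_11 to 1/(1 − a) = 1/(1 − (-132)) = 1/133. Expand this rational in ℤ_11: compute digits iteratively via d_i = x_i mod 11, x_{i+1} = (x_i − d_i)/11. The first 3 digits are (1, 10, 10).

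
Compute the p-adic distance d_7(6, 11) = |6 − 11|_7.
d_7(6, 11) = 1

Step 1 — x − y = 6 − 11 = -5. Step 2 — v_7(-5) = 0 (factor: -5 = −(7^0 · 5); the sign does not affect v_p). Step 3 — |x − y|_7 = 7^{0} = 1.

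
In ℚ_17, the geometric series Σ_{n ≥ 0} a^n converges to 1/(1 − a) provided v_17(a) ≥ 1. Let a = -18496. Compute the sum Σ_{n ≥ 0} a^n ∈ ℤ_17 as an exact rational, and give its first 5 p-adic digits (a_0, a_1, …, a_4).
Σ a^n = 1/(1 − a) = 1/18497;  first 5 digits = (1, 0, 4, 13, 15)

v_17(a) = 2 ≥ 1, so the series converges in ℤ_17 to 1/(1 − a) = 1/(1 − (-18496)) = 1/18497. Expand this rational in ℤ_17: compute digits iteratively via d_i = x_i mod 17, x_{i+1} = (x_i − d_i)/17. The first 5 digits are (1, 0, 4, 13, 15).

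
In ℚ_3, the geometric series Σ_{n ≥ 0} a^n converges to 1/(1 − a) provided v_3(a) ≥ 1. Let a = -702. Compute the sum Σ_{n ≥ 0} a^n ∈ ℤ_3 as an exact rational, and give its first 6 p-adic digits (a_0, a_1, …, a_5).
Σ a^n = 1/(1 − a) = 1/703;  first 6 digits = (1, 0, 0, 1, 0, 0)

v_3(a) = 3 ≥ 1, so the series converges in ℤ_3 to 1/(1 − a) = 1/(1 − (-702)) = 1/703. Expand this rational in ℤ_3: compute digits iteratively via d_i = x_i mod 3, x_{i+1} = (x_i − d_i)/3. The first 6 digits are (1, 0, 0, 1, 0, 0).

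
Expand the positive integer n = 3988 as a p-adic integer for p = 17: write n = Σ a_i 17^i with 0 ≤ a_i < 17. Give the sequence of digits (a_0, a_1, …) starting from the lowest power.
(a_0, a_1, …) = (10, 13, 13)

Repeated division by 17 gives the digits low-to-high: 3988 = 10 + 13·17^1 + 13·17^2. Digit sequence: (10, 13, 13).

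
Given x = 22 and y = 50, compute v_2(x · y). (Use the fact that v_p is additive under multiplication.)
v_2(1100) = 2

v_p(x) = 1 (factor: 22 = 2^1 · 11); v_p(y) = 1 (factor: 50 = 2^1 · 25). Additivity: v_p(xy) = v_p(x) + v_p(y) = 1 + 1 = 2. (Direct check: xy = 1100 = 2^2 · (275).)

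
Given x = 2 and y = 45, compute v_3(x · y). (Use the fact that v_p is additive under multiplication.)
v_3(90) = 2

v_p(x) = 0 (factor: 2 = 3^0 · 2); v_p(y) = 2 (factor: 45 = 3^2 · 5). Additivity: v_p(xy) = v_p(x) + v_p(y) = 0 + 2 = 2. (Direct check: xy = 90 = 3^2 · (10).)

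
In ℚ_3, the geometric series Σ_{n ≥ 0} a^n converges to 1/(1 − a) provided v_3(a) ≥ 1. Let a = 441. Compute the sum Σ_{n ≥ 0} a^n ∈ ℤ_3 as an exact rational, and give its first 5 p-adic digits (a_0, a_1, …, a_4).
Σ a^n = 1/(1 − a) = -1/440;  first 5 digits = (1, 0, 1, 1, 0)

v_3(a) = 2 ≥ 1, so the series converges in ℤ_3 to 1/(1 − a) = 1/(1 − 441) = -1/440. Expand this rational in ℤ_3: compute digits iteratively via d_i = x_i mod 3, x_{i+1} = (x_i − d_i)/3. The first 5 digits are (1, 0, 1, 1, 0).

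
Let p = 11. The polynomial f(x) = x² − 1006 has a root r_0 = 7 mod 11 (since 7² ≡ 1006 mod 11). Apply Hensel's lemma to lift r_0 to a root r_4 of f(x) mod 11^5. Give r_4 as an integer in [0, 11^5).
r_4 = 108984 (mod 161051)

Hensel's recurrence: r_{i+1} = r_i − f(r_i)·(f′(r_i))^{-1} mod 11^{i+2}, with f′(x) = 2x. Iterate:
  r_0 = 7 (mod 11)
  r_1 = 84 (mod 121)
  r_2 = 1173 (mod 1331)
  r_3 = 6497 (mod 14641)
  r_4 = 108984 (mod 161051)
Final: r_4 = 108984, and one checks f(r_4) ≡ 0 mod 11^5.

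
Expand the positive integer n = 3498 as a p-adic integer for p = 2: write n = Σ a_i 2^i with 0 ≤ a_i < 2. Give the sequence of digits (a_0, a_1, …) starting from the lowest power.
(a_0, a_1, …) = (0, 1, 0, 1, 0, 1, 0, 1, 1, 0, 1, 1)

Repeated division by 2 gives the digits low-to-high: 3498 = 1·2^1 + 1·2^3 + 1·2^5 + 1·2^7 + 1·2^8 + 1·2^10 + 1·2^11. Digit sequence: (0, 1, 0, 1, 0, 1, 0, 1, 1, 0, 1, 1).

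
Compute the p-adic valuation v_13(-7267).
v_13(-7267) = 2

v_13(n) is the largest exponent k such that 13^k divides n. Factor out: -7267 = -13^2 · 43. (Sign doesn't affect v_p.) So v_13(-7267) = 2.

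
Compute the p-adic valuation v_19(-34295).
v_19(-34295) = 3

v_19(n) is the largest exponent k such that 19^k divides n. Factor out: -34295 = -19^3 · 5. (Sign doesn't affect v_p.) So v_19(-34295) = 3.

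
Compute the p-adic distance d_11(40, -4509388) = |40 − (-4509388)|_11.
d_11(40, -4509388) = 1/161051

Step 1 — x − y = 40 − (-4509388) = 4509428. Step 2 — v_11(4509428) = 5 (factor: 4509428 = (11^5 · 28); the sign does not affect v_p). Step 3 — |x − y|_11 = 11^{-5} = 1/161051.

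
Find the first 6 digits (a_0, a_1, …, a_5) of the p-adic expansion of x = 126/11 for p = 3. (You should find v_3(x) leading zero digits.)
(a_0, …, a_5) = (0, 0, 1, 2, 1, 0)

v_3(126/11) = 2, so a_0 = ... = a_1 = 0. Factor out: x = 3^2 · u with u = 14/11 a unit in ℤ_3. Expand u iteratively via a_{v+i} = u_i mod 3, u_{i+1} = (u_i − a_{v+i})/3:
  u_0 = 14/11;  a_2 = 1;  u_1 = (u_0 − 1)/3 = 1/11
  u_1 = 1/11;  a_3 = 2;  u_2 = (u_1 − 2)/3 = -7/11
  u_2 = -7/11;  a_4 = 1;  u_3 = (u_2 − 1)/3 = -6/11
  u_3 = -6/11;  a_5 = 0;  u_4 = (u_3 − 0)/3 = -2/11
Digits: (0, 0, 1, 2, 1, 0).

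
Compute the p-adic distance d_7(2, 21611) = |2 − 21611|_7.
d_7(2, 21611) = 1/2401

Step 1 — x − y = 2 − 21611 = -21609. Step 2 — v_7(-21609) = 4 (factor: -21609 = −(7^4 · 9); the sign does not affect v_p). Step 3 — |x − y|_7 = 7^{-4} = 1/2401.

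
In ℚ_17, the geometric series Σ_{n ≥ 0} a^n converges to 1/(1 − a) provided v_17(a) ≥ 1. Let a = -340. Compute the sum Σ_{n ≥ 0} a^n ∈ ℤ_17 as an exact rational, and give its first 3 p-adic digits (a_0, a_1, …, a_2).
Σ a^n = 1/(1 − a) = 1/341;  first 3 digits = (1, 14, 7)

v_17(a) = 1 ≥ 1, so the series converges in ℤ_17 to 1/(1 − a) = 1/(1 − (-340)) = 1/341. Expand this rational in ℤ_17: compute digits iteratively via d_i = x_i mod 17, x_{i+1} = (x_i − d_i)/17. The first 3 digits are (1, 14, 7).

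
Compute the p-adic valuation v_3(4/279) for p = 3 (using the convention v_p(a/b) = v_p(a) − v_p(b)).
v_3(4/279) = -2

Factor powers of 3 from the numerator and denominator of the reduced fraction: 4 = 3^0 · 4 and 279 = 3^2 · 31. Apply v_p(a/b) = v_p(a) − v_p(b): v_3(4/279) = 0 − 2 = -2.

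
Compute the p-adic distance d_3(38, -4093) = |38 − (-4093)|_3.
d_3(38, -4093) = 1/243

Step 1 — x − y = 38 − (-4093) = 4131. Step 2 — v_3(4131) = 5 (factor: 4131 = (3^5 · 17); the sign does not affect v_p). Step 3 — |x − y|_3 = 3^{-5} = 1/243.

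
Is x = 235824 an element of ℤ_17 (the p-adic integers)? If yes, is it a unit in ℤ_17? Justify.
x ∈ ℤ_17 but not a unit; v_17(x) = 3 > 0

ℤ_17 = {x ∈ ℚ_17 : v_17(x) ≥ 0} and ℤ_17^× = {x ∈ ℤ_17 : v_17(x) = 0}. Here v_17(235824) = v_17(num) − v_17(den) = 3; compare against these criteria.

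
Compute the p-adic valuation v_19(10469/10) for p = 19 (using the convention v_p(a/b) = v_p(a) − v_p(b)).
v_19(10469/10) = 2

Factor powers of 19 from the numerator and denominator of the reduced fraction: 10469 = 19^2 · 29 and 10 = 19^0 · 10. Apply v_p(a/b) = v_p(a) − v_p(b): v_19(10469/10) = 2 − 0 = 2.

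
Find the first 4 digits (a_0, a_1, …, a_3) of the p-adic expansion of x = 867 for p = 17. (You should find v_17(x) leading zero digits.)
(a_0, …, a_3) = (0, 0, 3, 0)

v_17(867) = 2, so a_0 = ... = a_1 = 0. Factor out: x = 17^2 · u with u = 3 a unit in ℤ_17. Expand u iteratively via a_{v+i} = u_i mod 17, u_{i+1} = (u_i − a_{v+i})/17:
  u_0 = 3;  a_2 = 3;  u_1 = (u_0 − 3)/17 = 0
  u_1 = 0;  a_3 = 0;  u_2 = (u_1 − 0)/17 = 0
Digits: (0, 0, 3, 0).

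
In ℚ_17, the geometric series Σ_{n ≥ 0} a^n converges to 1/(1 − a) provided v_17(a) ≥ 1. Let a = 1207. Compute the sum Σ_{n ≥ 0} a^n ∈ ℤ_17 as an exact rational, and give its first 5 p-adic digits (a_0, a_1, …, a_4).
Σ a^n = 1/(1 − a) = -1/1206;  first 5 digits = (1, 3, 13, 0, 4)

v_17(a) = 1 ≥ 1, so the series converges in ℤ_17 to 1/(1 − a) = 1/(1 − 1207) = -1/1206. Expand this rational in ℤ_17: compute digits iteratively via d_i = x_i mod 17, x_{i+1} = (x_i − d_i)/17. The first 5 digits are (1, 3, 13, 0, 4).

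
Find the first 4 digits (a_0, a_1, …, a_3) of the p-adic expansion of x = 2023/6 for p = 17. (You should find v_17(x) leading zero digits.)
(a_0, …, a_3) = (0, 0, 4, 14)

v_17(2023/6) = 2, so a_0 = ... = a_1 = 0. Factor out: x = 17^2 · u with u = 7/6 a unit in ℤ_17. Expand u iteratively via a_{v+i} = u_i mod 17, u_{i+1} = (u_i − a_{v+i})/17:
  u_0 = 7/6;  a_2 = 4;  u_1 = (u_0 − 4)/17 = -1/6
  u_1 = -1/6;  a_3 = 14;  u_2 = (u_1 − 14)/17 = -5/6
Digits: (0, 0, 4, 14).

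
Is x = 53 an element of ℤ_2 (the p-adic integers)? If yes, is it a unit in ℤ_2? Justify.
x ∈ ℤ_2^× (unit); v_2(x) = 0

ℤ_2 = {x ∈ ℚ_2 : v_2(x) ≥ 0} and ℤ_2^× = {x ∈ ℤ_2 : v_2(x) = 0}. Here v_2(53) = v_2(num) − v_2(den) = 0; compare against these criteria.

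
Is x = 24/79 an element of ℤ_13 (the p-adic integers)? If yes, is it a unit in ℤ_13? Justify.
x ∈ ℤ_13^× (unit); v_13(x) = 0

ℤ_13 = {x ∈ ℚ_13 : v_13(x) ≥ 0} and ℤ_13^× = {x ∈ ℤ_13 : v_13(x) = 0}. Here v_13(24/79) = v_13(num) − v_13(den) = 0; compare against these criteria.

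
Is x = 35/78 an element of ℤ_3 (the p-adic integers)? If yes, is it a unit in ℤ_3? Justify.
x ∉ ℤ_3 (v_3(x) = -1 < 0)

ℤ_3 = {x ∈ ℚ_3 : v_3(x) ≥ 0} and ℤ_3^× = {x ∈ ℤ_3 : v_3(x) = 0}. Here v_3(35/78) = v_3(num) − v_3(den) = -1; compare against these criteria.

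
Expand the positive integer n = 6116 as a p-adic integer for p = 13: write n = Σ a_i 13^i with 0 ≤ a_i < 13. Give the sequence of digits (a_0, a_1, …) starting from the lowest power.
(a_0, a_1, …) = (6, 2, 10, 2)

Repeated division by 13 gives the digits low-to-high: 6116 = 6 + 2·13^1 + 10·13^2 + 2·13^3. Digit sequence: (6, 2, 10, 2).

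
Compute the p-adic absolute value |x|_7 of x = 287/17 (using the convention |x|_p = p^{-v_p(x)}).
|287/17|_7 = 1/7

Step 1 — compute v_7(x) by factoring powers of 7 out of the numerator and denominator: v_7(287/17) = 1. Step 2 — apply |x|_p = p^{-v_p(x)} = 7^{-1} = 1/7.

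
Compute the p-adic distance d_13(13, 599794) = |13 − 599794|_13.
d_13(13, 599794) = 1/28561

Step 1 — x − y = 13 − 599794 = -599781. Step 2 — v_13(-599781) = 4 (factor: -599781 = −(13^4 · 21); the sign does not affect v_p). Step 3 — |x − y|_13 = 13^{-4} = 1/28561.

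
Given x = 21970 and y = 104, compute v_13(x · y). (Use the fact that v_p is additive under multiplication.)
v_13(2284880) = 4

v_p(x) = 3 (factor: 21970 = 13^3 · 10); v_p(y) = 1 (factor: 104 = 13^1 · 8). Additivity: v_p(xy) = v_p(x) + v_p(y) = 3 + 1 = 4. (Direct check: xy = 2284880 = 13^4 · (80).)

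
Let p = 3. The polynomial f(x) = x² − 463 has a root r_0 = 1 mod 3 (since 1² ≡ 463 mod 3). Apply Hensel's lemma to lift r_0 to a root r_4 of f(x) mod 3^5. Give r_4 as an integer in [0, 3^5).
r_4 = 187 (mod 243)

Hensel's recurrence: r_{i+1} = r_i − f(r_i)·(f′(r_i))^{-1} mod 3^{i+2}, with f′(x) = 2x. Iterate:
  r_0 = 1 (mod 3)
  r_1 = 7 (mod 9)
  r_2 = 25 (mod 27)
  r_3 = 25 (mod 81)
  r_4 = 187 (mod 243)
Final: r_4 = 187, and one checks f(r_4) ≡ 0 mod 3^5.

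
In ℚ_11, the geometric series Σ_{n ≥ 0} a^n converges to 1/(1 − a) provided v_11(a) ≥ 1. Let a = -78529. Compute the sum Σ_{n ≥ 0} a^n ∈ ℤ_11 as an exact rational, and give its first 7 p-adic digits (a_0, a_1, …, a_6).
Σ a^n = 1/(1 − a) = 1/78530;  first 7 digits = (1, 0, 0, 7, 5, 10, 4)

v_11(a) = 3 ≥ 1, so the series converges in ℤ_11 to 1/(1 − a) = 1/(1 − (-78529)) = 1/78530. Expand this rational in ℤ_11: compute digits iteratively via d_i = x_i mod 11, x_{i+1} = (x_i − d_i)/11. The first 7 digits are (1, 0, 0, 7, 5, 10, 4).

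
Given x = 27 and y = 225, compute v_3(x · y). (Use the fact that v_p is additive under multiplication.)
v_3(6075) = 5

v_p(x) = 3 (factor: 27 = 3^3 · 1); v_p(y) = 2 (factor: 225 = 3^2 · 25). Additivity: v_p(xy) = v_p(x) + v_p(y) = 3 + 2 = 5. (Direct check: xy = 6075 = 3^5 · (25).)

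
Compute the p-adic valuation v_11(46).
v_11(46) = 0

v_11(n) is the largest exponent k such that 11^k divides n. Factor out: 46 = 11^0 · 46. (Sign doesn't affect v_p.) So v_11(46) = 0.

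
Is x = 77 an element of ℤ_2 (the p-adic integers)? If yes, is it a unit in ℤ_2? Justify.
x ∈ ℤ_2^× (unit); v_2(x) = 0

ℤ_2 = {x ∈ ℚ_2 : v_2(x) ≥ 0} and ℤ_2^× = {x ∈ ℤ_2 : v_2(x) = 0}. Here v_2(77) = v_2(num) − v_2(den) = 0; compare against these criteria.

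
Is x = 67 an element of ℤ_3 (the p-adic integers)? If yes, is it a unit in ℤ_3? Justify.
x ∈ ℤ_3^× (unit); v_3(x) = 0

ℤ_3 = {x ∈ ℚ_3 : v_3(x) ≥ 0} and ℤ_3^× = {x ∈ ℤ_3 : v_3(x) = 0}. Here v_3(67) = v_3(num) − v_3(den) = 0; compare against these criteria.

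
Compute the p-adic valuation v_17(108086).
v_17(108086) = 3

v_17(n) is the largest exponent k such that 17^k divides n. Factor out: 108086 = 17^3 · 22. (Sign doesn't affect v_p.) So v_17(108086) = 3.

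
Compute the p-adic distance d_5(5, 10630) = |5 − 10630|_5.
d_5(5, 10630) = 1/625

Step 1 — x − y = 5 − 10630 = -10625. Step 2 — v_5(-10625) = 4 (factor: -10625 = −(5^4 · 17); the sign does not affect v_p). Step 3 — |x − y|_5 = 5^{-4} = 1/625.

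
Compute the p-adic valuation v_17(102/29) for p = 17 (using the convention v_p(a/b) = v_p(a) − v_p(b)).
v_17(102/29) = 1

Factor powers of 17 from the numerator and denominator of the reduced fraction: 102 = 17^1 · 6 and 29 = 17^0 · 29. Apply v_p(a/b) = v_p(a) − v_p(b): v_17(102/29) = 1 − 0 = 1.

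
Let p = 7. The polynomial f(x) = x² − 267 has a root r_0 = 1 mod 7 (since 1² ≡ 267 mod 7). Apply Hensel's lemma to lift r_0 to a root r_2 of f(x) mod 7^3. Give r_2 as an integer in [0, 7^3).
r_2 = 36 (mod 343)

Hensel's recurrence: r_{i+1} = r_i − f(r_i)·(f′(r_i))^{-1} mod 7^{i+2}, with f′(x) = 2x. Iterate:
  r_0 = 1 (mod 7)
  r_1 = 36 (mod 49)
  r_2 = 36 (mod 343)
Final: r_2 = 36, and one checks f(r_2) ≡ 0 mod 7^3.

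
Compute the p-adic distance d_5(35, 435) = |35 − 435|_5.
d_5(35, 435) = 1/25

Step 1 — x − y = 35 − 435 = -400. Step 2 — v_5(-400) = 2 (factor: -400 = −(5^2 · 16); the sign does not affect v_p). Step 3 — |x − y|_5 = 5^{-2} = 1/25.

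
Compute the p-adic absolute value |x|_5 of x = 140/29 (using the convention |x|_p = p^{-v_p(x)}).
|140/29|_5 = 1/5

Step 1 — compute v_5(x) by factoring powers of 5 out of the numerator and denominator: v_5(140/29) = 1. Step 2 — apply |x|_p = p^{-v_p(x)} = 5^{-1} = 1/5.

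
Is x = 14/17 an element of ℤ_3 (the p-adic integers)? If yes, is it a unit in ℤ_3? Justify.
x ∈ ℤ_3^× (unit); v_3(x) = 0

ℤ_3 = {x ∈ ℚ_3 : v_3(x) ≥ 0} and ℤ_3^× = {x ∈ ℤ_3 : v_3(x) = 0}. Here v_3(14/17) = v_3(num) − v_3(den) = 0; compare against these criteria.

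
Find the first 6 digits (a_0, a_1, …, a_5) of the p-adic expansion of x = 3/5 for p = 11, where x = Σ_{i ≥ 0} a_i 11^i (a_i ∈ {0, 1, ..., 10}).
(a_0, …, a_5) = (5, 4, 4, 4, 4, 4)

v_11(3/5) = 0 (numerator and denominator both coprime to 11), so x ∈ ℤ_11^×. Compute digits iteratively via a_i = x_i mod 11, x_{i+1} = (x_i − a_i)/11, with x_0 = x:
  x_0 = 3/5;  a_0 = 5;  x_1 = (x_0 − 5)/11 = -2/5
  x_1 = -2/5;  a_1 = 4;  x_2 = (x_1 − 4)/11 = -2/5
  x_2 = -2/5;  a_2 = 4;  x_3 = (x_2 − 4)/11 = -2/5
  x_3 = -2/5;  a_3 = 4;  x_4 = (x_3 − 4)/11 = -2/5
  x_4 = -2/5;  a_4 = 4;  x_5 = (x_4 − 4)/11 = -2/5
  x_5 = -2/5;  a_5 = 4;  x_6 = (x_5 − 4)/11 = -2/5
Digits: (5, 4, 4, 4, 4, 4).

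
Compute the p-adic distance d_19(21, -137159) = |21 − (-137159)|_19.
d_19(21, -137159) = 1/6859

Step 1 — x − y = 21 − (-137159) = 137180. Step 2 — v_19(137180) = 3 (factor: 137180 = (19^3 · 20); the sign does not affect v_p). Step 3 — |x − y|_19 = 19^{-3} = 1/6859.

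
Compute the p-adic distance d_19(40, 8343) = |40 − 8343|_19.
d_19(40, 8343) = 1/361

Step 1 — x − y = 40 − 8343 = -8303. Step 2 — v_19(-8303) = 2 (factor: -8303 = −(19^2 · 23); the sign does not affect v_p). Step 3 — |x − y|_19 = 19^{-2} = 1/361.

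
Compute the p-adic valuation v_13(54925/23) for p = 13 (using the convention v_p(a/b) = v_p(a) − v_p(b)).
v_13(54925/23) = 3

Factor powers of 13 from the numerator and denominator of the reduced fraction: 54925 = 13^3 · 25 and 23 = 13^0 · 23. Apply v_p(a/b) = v_p(a) − v_p(b): v_13(54925/23) = 3 − 0 = 3.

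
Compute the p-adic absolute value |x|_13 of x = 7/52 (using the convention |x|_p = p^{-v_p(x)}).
|7/52|_13 = 13

Step 1 — compute v_13(x) by factoring powers of 13 out of the numerator and denominator: v_13(7/52) = -1. Step 2 — apply |x|_p = p^{-v_p(x)} = 13^{1} = 13.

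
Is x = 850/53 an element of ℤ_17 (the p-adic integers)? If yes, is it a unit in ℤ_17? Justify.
x ∈ ℤ_17 but not a unit; v_17(x) = 1 > 0

ℤ_17 = {x ∈ ℚ_17 : v_17(x) ≥ 0} and ℤ_17^× = {x ∈ ℤ_17 : v_17(x) = 0}. Here v_17(850/53) = v_17(num) − v_17(den) = 1; compare against these criteria.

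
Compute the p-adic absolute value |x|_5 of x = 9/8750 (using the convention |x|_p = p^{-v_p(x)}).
|9/8750|_5 = 625

Step 1 — compute v_5(x) by factoring powers of 5 out of the numerator and denominator: v_5(9/8750) = -4. Step 2 — apply |x|_p = p^{-v_p(x)} = 5^{4} = 625.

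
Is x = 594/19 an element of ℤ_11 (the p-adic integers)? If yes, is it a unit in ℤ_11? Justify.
x ∈ ℤ_11 but not a unit; v_11(x) = 1 > 0

ℤ_11 = {x ∈ ℚ_11 : v_11(x) ≥ 0} and ℤ_11^× = {x ∈ ℤ_11 : v_11(x) = 0}. Here v_11(594/19) = v_11(num) − v_11(den) = 1; compare against these criteria.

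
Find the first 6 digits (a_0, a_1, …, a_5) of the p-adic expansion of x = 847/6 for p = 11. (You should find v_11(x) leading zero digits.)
(a_0, …, a_5) = (0, 0, 3, 9, 1, 9)

v_11(847/6) = 2, so a_0 = ... = a_1 = 0. Factor out: x = 11^2 · u with u = 7/6 a unit in ℤ_11. Expand u iteratively via a_{v+i} = u_i mod 11, u_{i+1} = (u_i − a_{v+i})/11:
  u_0 = 7/6;  a_2 = 3;  u_1 = (u_0 − 3)/11 = -1/6
  u_1 = -1/6;  a_3 = 9;  u_2 = (u_1 − 9)/11 = -5/6
  u_2 = -5/6;  a_4 = 1;  u_3 = (u_2 − 1)/11 = -1/6
  u_3 = -1/6;  a_5 = 9;  u_4 = (u_3 − 9)/11 = -5/6
Digits: (0, 0, 3, 9, 1, 9).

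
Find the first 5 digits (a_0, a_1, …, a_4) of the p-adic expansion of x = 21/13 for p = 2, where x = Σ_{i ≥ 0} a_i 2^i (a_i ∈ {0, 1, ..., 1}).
(a_0, …, a_4) = (1, 0, 0, 1, 0)

v_2(21/13) = 0 (numerator and denominator both coprime to 2), so x ∈ ℤ_2^×. Compute digits iteratively via a_i = x_i mod 2, x_{i+1} = (x_i − a_i)/2, with x_0 = x:
  x_0 = 21/13;  a_0 = 1;  x_1 = (x_0 − 1)/2 = 4/13
  x_1 = 4/13;  a_1 = 0;  x_2 = (x_1 − 0)/2 = 2/13
  x_2 = 2/13;  a_2 = 0;  x_3 = (x_2 − 0)/2 = 1/13
  x_3 = 1/13;  a_3 = 1;  x_4 = (x_3 − 1)/2 = -6/13
  x_4 = -6/13;  a_4 = 0;  x_5 = (x_4 − 0)/2 = -3/13
Digits: (1, 0, 0, 1, 0).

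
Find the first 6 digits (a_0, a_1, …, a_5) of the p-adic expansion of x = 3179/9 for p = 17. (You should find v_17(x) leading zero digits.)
(a_0, …, a_5) = (0, 0, 5, 13, 3, 13)

v_17(3179/9) = 2, so a_0 = ... = a_1 = 0. Factor out: x = 17^2 · u with u = 11/9 a unit in ℤ_17. Expand u iteratively via a_{v+i} = u_i mod 17, u_{i+1} = (u_i − a_{v+i})/17:
  u_0 = 11/9;  a_2 = 5;  u_1 = (u_0 − 5)/17 = -2/9
  u_1 = -2/9;  a_3 = 13;  u_2 = (u_1 − 13)/17 = -7/9
  u_2 = -7/9;  a_4 = 3;  u_3 = (u_2 − 3)/17 = -2/9
  u_3 = -2/9;  a_5 = 13;  u_4 = (u_3 − 13)/17 = -7/9
Digits: (0, 0, 5, 13, 3, 13).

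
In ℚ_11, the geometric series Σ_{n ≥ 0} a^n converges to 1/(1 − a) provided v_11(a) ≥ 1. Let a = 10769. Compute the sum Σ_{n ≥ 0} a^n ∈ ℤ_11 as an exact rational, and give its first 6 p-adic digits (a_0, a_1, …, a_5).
Σ a^n = 1/(1 − a) = -1/10768;  first 6 digits = (1, 0, 1, 8, 1, 5)

v_11(a) = 2 ≥ 1, so the series converges in ℤ_11 to 1/(1 − a) = 1/(1 − 10769) = -1/10768. Expand this rational in ℤ_11: compute digits iteratively via d_i = x_i mod 11, x_{i+1} = (x_i − d_i)/11. The first 6 digits are (1, 0, 1, 8, 1, 5).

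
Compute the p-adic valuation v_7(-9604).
v_7(-9604) = 4

v_7(n) is the largest exponent k such that 7^k divides n. Factor out: -9604 = -7^4 · 4. (Sign doesn't affect v_p.) So v_7(-9604) = 4.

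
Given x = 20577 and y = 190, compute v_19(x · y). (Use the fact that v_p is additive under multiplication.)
v_19(3909630) = 4

v_p(x) = 3 (factor: 20577 = 19^3 · 3); v_p(y) = 1 (factor: 190 = 19^1 · 10). Additivity: v_p(xy) = v_p(x) + v_p(y) = 3 + 1 = 4. (Direct check: xy = 3909630 = 19^4 · (30).)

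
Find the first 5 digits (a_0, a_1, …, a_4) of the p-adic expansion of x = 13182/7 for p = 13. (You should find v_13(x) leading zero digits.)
(a_0, …, a_4) = (0, 0, 0, 12, 1)

v_13(13182/7) = 3, so a_0 = ... = a_2 = 0. Factor out: x = 13^3 · u with u = 6/7 a unit in ℤ_13. Expand u iteratively via a_{v+i} = u_i mod 13, u_{i+1} = (u_i − a_{v+i})/13:
  u_0 = 6/7;  a_3 = 12;  u_1 = (u_0 − 12)/13 = -6/7
  u_1 = -6/7;  a_4 = 1;  u_2 = (u_1 − 1)/13 = -1/7
Digits: (0, 0, 0, 12, 1).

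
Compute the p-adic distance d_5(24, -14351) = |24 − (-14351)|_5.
d_5(24, -14351) = 1/625

Step 1 — x − y = 24 − (-14351) = 14375. Step 2 — v_5(14375) = 4 (factor: 14375 = (5^4 · 23); the sign does not affect v_p). Step 3 — |x − y|_5 = 5^{-4} = 1/625.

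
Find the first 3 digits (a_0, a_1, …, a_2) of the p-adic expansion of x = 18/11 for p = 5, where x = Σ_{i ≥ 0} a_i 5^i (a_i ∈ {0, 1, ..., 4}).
(a_0, …, a_2) = (3, 2, 0)

v_5(18/11) = 0 (numerator and denominator both coprime to 5), so x ∈ ℤ_5^×. Compute digits iteratively via a_i = x_i mod 5, x_{i+1} = (x_i − a_i)/5, with x_0 = x:
  x_0 = 18/11;  a_0 = 3;  x_1 = (x_0 − 3)/5 = -3/11
  x_1 = -3/11;  a_1 = 2;  x_2 = (x_1 − 2)/5 = -5/11
  x_2 = -5/11;  a_2 = 0;  x_3 = (x_2 − 0)/5 = -1/11
Digits: (3, 2, 0).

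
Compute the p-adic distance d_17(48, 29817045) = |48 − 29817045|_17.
d_17(48, 29817045) = 1/1419857

Step 1 — x − y = 48 − 29817045 = -29816997. Step 2 — v_17(-29816997) = 5 (factor: -29816997 = −(17^5 · 21); the sign does not affect v_p). Step 3 — |x − y|_17 = 17^{-5} = 1/1419857.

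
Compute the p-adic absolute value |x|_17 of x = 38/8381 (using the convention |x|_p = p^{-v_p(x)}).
|38/8381|_17 = 289

Step 1 — compute v_17(x) by factoring powers of 17 out of the numerator and denominator: v_17(38/8381) = -2. Step 2 — apply |x|_p = p^{-v_p(x)} = 17^{2} = 289.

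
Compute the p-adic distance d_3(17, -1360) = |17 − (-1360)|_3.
d_3(17, -1360) = 1/81

Step 1 — x − y = 17 − (-1360) = 1377. Step 2 — v_3(1377) = 4 (factor: 1377 = (3^4 · 17); the sign does not affect v_p). Step 3 — |x − y|_3 = 3^{-4} = 1/81.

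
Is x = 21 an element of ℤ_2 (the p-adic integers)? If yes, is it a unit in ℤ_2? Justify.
x ∈ ℤ_2^× (unit); v_2(x) = 0

ℤ_2 = {x ∈ ℚ_2 : v_2(x) ≥ 0} and ℤ_2^× = {x ∈ ℤ_2 : v_2(x) = 0}. Here v_2(21) = v_2(num) − v_2(den) = 0; compare against these criteria.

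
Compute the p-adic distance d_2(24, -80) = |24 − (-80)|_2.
d_2(24, -80) = 1/8

Step 1 — x − y = 24 − (-80) = 104. Step 2 — v_2(104) = 3 (factor: 104 = (2^3 · 13); the sign does not affect v_p). Step 3 — |x − y|_2 = 2^{-3} = 1/8.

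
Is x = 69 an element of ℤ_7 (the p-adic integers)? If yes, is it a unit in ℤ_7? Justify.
x ∈ ℤ_7^× (unit); v_7(x) = 0

ℤ_7 = {x ∈ ℚ_7 : v_7(x) ≥ 0} and ℤ_7^× = {x ∈ ℤ_7 : v_7(x) = 0}. Here v_7(69) = v_7(num) − v_7(den) = 0; compare against these criteria.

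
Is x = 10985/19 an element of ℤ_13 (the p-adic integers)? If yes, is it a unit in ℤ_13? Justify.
x ∈ ℤ_13 but not a unit; v_13(x) = 3 > 0

ℤ_13 = {x ∈ ℚ_13 : v_13(x) ≥ 0} and ℤ_13^× = {x ∈ ℤ_13 : v_13(x) = 0}. Here v_13(10985/19) = v_13(num) − v_13(den) = 3; compare against these criteria.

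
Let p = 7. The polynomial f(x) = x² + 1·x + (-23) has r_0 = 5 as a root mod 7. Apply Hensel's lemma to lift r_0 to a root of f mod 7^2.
r_1 = 40 (mod 49)

Hensel: r_{i+1} = r_i − f(r_i)·(f′(r_i))^{-1} mod 7^{i+2}, f′(x) = 2x + 1. Iterate:
  r_0 = 5 (mod 7)
  r_1 = 40 (mod 49)
Final: r = 40 satisfies f(r) ≡ 0 mod 7^2.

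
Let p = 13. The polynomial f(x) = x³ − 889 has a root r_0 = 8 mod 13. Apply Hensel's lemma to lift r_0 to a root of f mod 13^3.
r_2 = 1854 (mod 2197)

Hensel: r_{i+1} = r_i − f(r_i)/f′(r_i) mod 13^{i+2}, where f′(x) = 3x². Iterate:
  r_0 = 8 (mod 13)
  r_1 = 164 (mod 169)
  r_2 = 1854 (mod 2197)
Final: r = 1854 with f(r) ≡ 0 mod 13^3.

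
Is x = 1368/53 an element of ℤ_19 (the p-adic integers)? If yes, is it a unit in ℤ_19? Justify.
x ∈ ℤ_19 but not a unit; v_19(x) = 1 > 0

ℤ_19 = {x ∈ ℚ_19 : v_19(x) ≥ 0} and ℤ_19^× = {x ∈ ℤ_19 : v_19(x) = 0}. Here v_19(1368/53) = v_19(num) − v_19(den) = 1; compare against these criteria.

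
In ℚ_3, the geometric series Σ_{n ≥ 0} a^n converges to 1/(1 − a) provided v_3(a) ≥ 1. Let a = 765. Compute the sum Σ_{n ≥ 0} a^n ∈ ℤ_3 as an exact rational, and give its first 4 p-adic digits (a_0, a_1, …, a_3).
Σ a^n = 1/(1 − a) = -1/764;  first 4 digits = (1, 0, 1, 1)

v_3(a) = 2 ≥ 1, so the series converges in ℤ_3 to 1/(1 − a) = 1/(1 − 765) = -1/764. Expand this rational in ℤ_3: compute digits iteratively via d_i = x_i mod 3, x_{i+1} = (x_i − d_i)/3. The first 4 digits are (1, 0, 1, 1).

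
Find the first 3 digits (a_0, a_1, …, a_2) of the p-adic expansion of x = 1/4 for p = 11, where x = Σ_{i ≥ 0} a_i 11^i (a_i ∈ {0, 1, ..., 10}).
(a_0, …, a_2) = (3, 8, 2)

v_11(1/4) = 0 (numerator and denominator both coprime to 11), so x ∈ ℤ_11^×. Compute digits iteratively via a_i = x_i mod 11, x_{i+1} = (x_i − a_i)/11, with x_0 = x:
  x_0 = 1/4;  a_0 = 3;  x_1 = (x_0 − 3)/11 = -1/4
  x_1 = -1/4;  a_1 = 8;  x_2 = (x_1 − 8)/11 = -3/4
  x_2 = -3/4;  a_2 = 2;  x_3 = (x_2 − 2)/11 = -1/4
Digits: (3, 8, 2).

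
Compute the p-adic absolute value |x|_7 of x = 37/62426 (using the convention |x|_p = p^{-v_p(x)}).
|37/62426|_7 = 2401

Step 1 — compute v_7(x) by factoring powers of 7 out of the numerator and denominator: v_7(37/62426) = -4. Step 2 — apply |x|_p = p^{-v_p(x)} = 7^{4} = 2401.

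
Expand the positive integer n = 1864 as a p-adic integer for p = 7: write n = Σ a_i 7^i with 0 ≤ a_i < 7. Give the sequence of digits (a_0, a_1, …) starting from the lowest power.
(a_0, a_1, …) = (2, 0, 3, 5)

Repeated division by 7 gives the digits low-to-high: 1864 = 2 + 3·7^2 + 5·7^3. Digit sequence: (2, 0, 3, 5).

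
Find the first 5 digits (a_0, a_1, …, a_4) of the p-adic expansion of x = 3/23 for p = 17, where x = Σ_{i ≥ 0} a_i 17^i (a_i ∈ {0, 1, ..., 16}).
(a_0, …, a_4) = (9, 15, 5, 10, 9)

v_17(3/23) = 0 (numerator and denominator both coprime to 17), so x ∈ ℤ_17^×. Compute digits iteratively via a_i = x_i mod 17, x_{i+1} = (x_i − a_i)/17, with x_0 = x:
  x_0 = 3/23;  a_0 = 9;  x_1 = (x_0 − 9)/17 = -12/23
  x_1 = -12/23;  a_1 = 15;  x_2 = (x_1 − 15)/17 = -21/23
  x_2 = -21/23;  a_2 = 5;  x_3 = (x_2 − 5)/17 = -8/23
  x_3 = -8/23;  a_3 = 10;  x_4 = (x_3 − 10)/17 = -14/23
  x_4 = -14/23;  a_4 = 9;  x_5 = (x_4 − 9)/17 = -13/23
Digits: (9, 15, 5, 10, 9).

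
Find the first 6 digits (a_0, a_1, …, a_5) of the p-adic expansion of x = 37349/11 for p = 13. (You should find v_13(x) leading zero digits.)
(a_0, …, a_5) = (0, 0, 0, 11, 4, 2)

v_13(37349/11) = 3, so a_0 = ... = a_2 = 0. Factor out: x = 13^3 · u with u = 17/11 a unit in ℤ_13. Expand u iteratively via a_{v+i} = u_i mod 13, u_{i+1} = (u_i − a_{v+i})/13:
  u_0 = 17/11;  a_3 = 11;  u_1 = (u_0 − 11)/13 = -8/11
  u_1 = -8/11;  a_4 = 4;  u_2 = (u_1 − 4)/13 = -4/11
  u_2 = -4/11;  a_5 = 2;  u_3 = (u_2 − 2)/13 = -2/11
Digits: (0, 0, 0, 11, 4, 2).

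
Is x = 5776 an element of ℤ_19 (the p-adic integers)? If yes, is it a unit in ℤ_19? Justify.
x ∈ ℤ_19 but not a unit; v_19(x) = 2 > 0

ℤ_19 = {x ∈ ℚ_19 : v_19(x) ≥ 0} and ℤ_19^× = {x ∈ ℤ_19 : v_19(x) = 0}. Here v_19(5776) = v_19(num) − v_19(den) = 2; compare against these criteria.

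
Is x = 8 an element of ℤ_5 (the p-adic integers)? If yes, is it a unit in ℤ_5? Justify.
x ∈ ℤ_5^× (unit); v_5(x) = 0

ℤ_5 = {x ∈ ℚ_5 : v_5(x) ≥ 0} and ℤ_5^× = {x ∈ ℤ_5 : v_5(x) = 0}. Here v_5(8) = v_5(num) − v_5(den) = 0; compare against these criteria.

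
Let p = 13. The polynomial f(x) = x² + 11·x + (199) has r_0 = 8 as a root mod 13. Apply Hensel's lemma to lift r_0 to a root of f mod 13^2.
r_1 = 164 (mod 169)

Hensel: r_{i+1} = r_i − f(r_i)·(f′(r_i))^{-1} mod 13^{i+2}, f′(x) = 2x + 11. Iterate:
  r_0 = 8 (mod 13)
  r_1 = 164 (mod 169)
Final: r = 164 satisfies f(r) ≡ 0 mod 13^2.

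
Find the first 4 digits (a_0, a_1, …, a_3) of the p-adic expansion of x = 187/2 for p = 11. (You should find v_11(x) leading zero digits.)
(a_0, …, a_3) = (0, 3, 6, 5)

v_11(187/2) = 1, so a_0 = ... = a_0 = 0. Factor out: x = 11^1 · u with u = 17/2 a unit in ℤ_11. Expand u iteratively via a_{v+i} = u_i mod 11, u_{i+1} = (u_i − a_{v+i})/11:
  u_0 = 17/2;  a_1 = 3;  u_1 = (u_0 − 3)/11 = 1/2
  u_1 = 1/2;  a_2 = 6;  u_2 = (u_1 − 6)/11 = -1/2
  u_2 = -1/2;  a_3 = 5;  u_3 = (u_2 − 5)/11 = -1/2
Digits: (0, 3, 6, 5).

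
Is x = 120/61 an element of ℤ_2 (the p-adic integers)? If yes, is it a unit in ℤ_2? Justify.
x ∈ ℤ_2 but not a unit; v_2(x) = 3 > 0

ℤ_2 = {x ∈ ℚ_2 : v_2(x) ≥ 0} and ℤ_2^× = {x ∈ ℤ_2 : v_2(x) = 0}. Here v_2(120/61) = v_2(num) − v_2(den) = 3; compare against these criteria.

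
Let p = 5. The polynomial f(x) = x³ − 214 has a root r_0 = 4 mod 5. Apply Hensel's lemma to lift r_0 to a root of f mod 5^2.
r_1 = 4 (mod 25)

Hensel: r_{i+1} = r_i − f(r_i)/f′(r_i) mod 5^{i+2}, where f′(x) = 3x². Iterate:
  r_0 = 4 (mod 5)
  r_1 = 4 (mod 25)
Final: r = 4 with f(r) ≡ 0 mod 5^2.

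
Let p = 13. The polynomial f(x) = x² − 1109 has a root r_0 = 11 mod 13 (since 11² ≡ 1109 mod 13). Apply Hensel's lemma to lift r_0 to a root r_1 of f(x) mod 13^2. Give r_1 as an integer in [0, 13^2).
r_1 = 102 (mod 169)

Hensel's recurrence: r_{i+1} = r_i − f(r_i)·(f′(r_i))^{-1} mod 13^{i+2}, with f′(x) = 2x. Iterate:
  r_0 = 11 (mod 13)
  r_1 = 102 (mod 169)
Final: r_1 = 102, and one checks f(r_1) ≡ 0 mod 13^2.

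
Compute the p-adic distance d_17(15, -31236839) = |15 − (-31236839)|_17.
d_17(15, -31236839) = 1/1419857

Step 1 — x − y = 15 − (-31236839) = 31236854. Step 2 — v_17(31236854) = 5 (factor: 31236854 = (17^5 · 22); the sign does not affect v_p). Step 3 — |x − y|_17 = 17^{-5} = 1/1419857.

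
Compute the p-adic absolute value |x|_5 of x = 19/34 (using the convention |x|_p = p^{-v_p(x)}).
|19/34|_5 = 1

Step 1 — compute v_5(x) by factoring powers of 5 out of the numerator and denominator: v_5(19/34) = 0. Step 2 — apply |x|_p = p^{-v_p(x)} = 5^{0} = 1.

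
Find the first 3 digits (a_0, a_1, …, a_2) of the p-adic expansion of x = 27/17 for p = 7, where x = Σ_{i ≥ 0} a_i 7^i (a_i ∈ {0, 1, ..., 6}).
(a_0, …, a_2) = (2, 2, 3)

v_7(27/17) = 0 (numerator and denominator both coprime to 7), so x ∈ ℤ_7^×. Compute digits iteratively via a_i = x_i mod 7, x_{i+1} = (x_i − a_i)/7, with x_0 = x:
  x_0 = 27/17;  a_0 = 2;  x_1 = (x_0 − 2)/7 = -1/17
  x_1 = -1/17;  a_1 = 2;  x_2 = (x_1 − 2)/7 = -5/17
  x_2 = -5/17;  a_2 = 3;  x_3 = (x_2 − 3)/7 = -8/17
Digits: (2, 2, 3).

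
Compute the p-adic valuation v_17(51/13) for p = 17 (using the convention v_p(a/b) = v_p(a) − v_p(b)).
v_17(51/13) = 1

Factor powers of 17 from the numerator and denominator of the reduced fraction: 51 = 17^1 · 3 and 13 = 17^0 · 13. Apply v_p(a/b) = v_p(a) − v_p(b): v_17(51/13) = 1 − 0 = 1.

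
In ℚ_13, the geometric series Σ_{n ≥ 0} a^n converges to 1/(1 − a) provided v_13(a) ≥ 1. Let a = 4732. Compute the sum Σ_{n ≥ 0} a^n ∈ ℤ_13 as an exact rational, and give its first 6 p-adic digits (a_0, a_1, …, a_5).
Σ a^n = 1/(1 − a) = -1/4731;  first 6 digits = (1, 0, 2, 2, 4, 8)

v_13(a) = 2 ≥ 1, so the series converges in ℤ_13 to 1/(1 − a) = 1/(1 − 4732) = -1/4731. Expand this rational in ℤ_13: compute digits iteratively via d_i = x_i mod 13, x_{i+1} = (x_i − d_i)/13. The first 6 digits are (1, 0, 2, 2, 4, 8).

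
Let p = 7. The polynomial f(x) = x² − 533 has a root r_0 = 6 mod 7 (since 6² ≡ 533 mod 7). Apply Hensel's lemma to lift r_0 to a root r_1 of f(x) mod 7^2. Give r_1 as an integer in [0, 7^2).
r_1 = 27 (mod 49)

Hensel's recurrence: r_{i+1} = r_i − f(r_i)·(f′(r_i))^{-1} mod 7^{i+2}, with f′(x) = 2x. Iterate:
  r_0 = 6 (mod 7)
  r_1 = 27 (mod 49)
Final: r_1 = 27, and one checks f(r_1) ≡ 0 mod 7^2.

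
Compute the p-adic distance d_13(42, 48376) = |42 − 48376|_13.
d_13(42, 48376) = 1/2197

Step 1 — x − y = 42 − 48376 = -48334. Step 2 — v_13(-48334) = 3 (factor: -48334 = −(13^3 · 22); the sign does not affect v_p). Step 3 — |x − y|_13 = 13^{-3} = 1/2197.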